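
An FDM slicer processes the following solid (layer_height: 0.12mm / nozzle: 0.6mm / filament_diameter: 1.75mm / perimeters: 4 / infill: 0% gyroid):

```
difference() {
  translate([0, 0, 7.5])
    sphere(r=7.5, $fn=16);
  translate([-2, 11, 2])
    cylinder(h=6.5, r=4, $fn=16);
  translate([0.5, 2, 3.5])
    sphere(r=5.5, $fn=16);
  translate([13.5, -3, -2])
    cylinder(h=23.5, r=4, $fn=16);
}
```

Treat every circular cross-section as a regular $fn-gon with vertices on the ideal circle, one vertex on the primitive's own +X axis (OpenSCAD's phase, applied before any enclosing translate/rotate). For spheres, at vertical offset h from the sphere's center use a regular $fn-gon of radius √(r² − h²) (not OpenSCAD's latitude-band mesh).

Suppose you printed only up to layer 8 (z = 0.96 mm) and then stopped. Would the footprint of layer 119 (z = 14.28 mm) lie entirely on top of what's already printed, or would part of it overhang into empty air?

Compare the two slices. At z = 0.96: the sphere: section is a regular 16-gon, circumradius = √(r²−h²) = √(7.5²−6.54²) = 3.671 (area = (16/2)·3.671²·sin(360°/16) = 41.26 mm²); the cylinder at (-2, 11) is absent (z outside [2, 8.5]); the sphere at (0.5, 2): section is a regular 16-gon, circumradius = √(r²−h²) = √(5.5²−2.54²) = 4.878 (area = (16/2)·4.878²·sin(360°/16) = 72.86 mm²); the cylinder at (13.5, -3): section is a regular 16-gon, circumradius r=4 (area = (16/2)·4.000²·sin(360°/16) = 48.98 mm²); Subtracting the remaining from the first: starting from the r=7.5 sphere (41.26 mm²), the r=5.5 sphere at (0.5, 2) partially overlaps it — only the 36.76 mm² overlap (of its 72.86 mm²) is removed, clipping the outline; the r=4 cylinder at (13.5, -3) misses the remaining region (no effect) — area = 4.50 mm². At z = 14.28: the sphere: section is a regular 16-gon, circumradius = √(r²−h²) = √(7.5²−6.78²) = 3.206 (area = (16/2)·3.206²·sin(360°/16) = 31.48 mm²); the cylinder at (-2, 11) does not reach this height (z outside [2, 8.5]); the sphere at (0.5, 2) does not reach this height (|z−center|=10.780 > r=5.5); the r=4 cylinder at (13.5, -3) contributes a regular 16-gon of circumradius 4 (area = (16/2)·4.000²·sin(360°/16) = 48.98 mm²); Subtracting the remaining from the first: starting from the r=7.5 sphere (31.48 mm²), the r=4 cylinder at (13.5, -3) misses the remaining region (no effect) — area = 31.48 mm². Checking containment: at z = 14.28 the cross-section extends beyond the z = 0.96 cross-section by about 30.11 mm².

part overhangs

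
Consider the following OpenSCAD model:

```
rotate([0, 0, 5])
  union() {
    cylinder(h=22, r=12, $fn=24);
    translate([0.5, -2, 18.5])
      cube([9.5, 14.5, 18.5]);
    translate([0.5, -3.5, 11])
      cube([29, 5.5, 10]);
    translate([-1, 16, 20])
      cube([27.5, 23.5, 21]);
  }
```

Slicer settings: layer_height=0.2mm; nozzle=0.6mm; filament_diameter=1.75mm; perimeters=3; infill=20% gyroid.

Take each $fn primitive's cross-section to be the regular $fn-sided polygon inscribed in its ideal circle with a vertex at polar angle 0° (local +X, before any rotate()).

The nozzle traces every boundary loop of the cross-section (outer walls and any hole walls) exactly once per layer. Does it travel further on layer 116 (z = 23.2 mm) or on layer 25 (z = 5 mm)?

Layer 116 (z = 23.2): the cylinder does not reach this height (z outside [0, 22]); the cube at (0.5, -2) is present — its section is the full 9.5×14.5 rectangle (perimeter 48.00 mm); the cube at (0.5, -3.5) does not reach this height (z outside [11, 21]); the cube at (-1, 16) is present — its section is the full 27.5×23.5 rectangle (perimeter 102.00 mm); Merging all regions: the 2 present regions are separate (no shared area or edge), so areas and boundary lengths simply add and each stays a separate island — boundary = 150.00 mm; (rotated 5° about Z; rotation is an isometry so areas/perimeters/island counts are preserved). So its perimeter = 150.00 mm. Layer 25 (z = 5): the cylinder: section is a regular 24-gon, circumradius r=12 (perimeter = 2·24·12.000·sin(180°/24) = 75.18 mm); the cube at (0.5, -2) is absent (z outside [18.5, 37]); the cube at (0.5, -3.5) does not reach this height (z outside [11, 21]); the cube at (-1, 16) does not reach this height (z outside [20, 41]); Combining (union): only the r=12 cylinder is present, so the union is just that shape — boundary = 75.18 mm; (rotated 5° about Z; rotation is an isometry so areas/perimeters/island counts are preserved). So its perimeter = 75.18 mm. Layer 116 is larger (150.00 vs 75.18 mm).

layer 116 (z = 23.2 mm)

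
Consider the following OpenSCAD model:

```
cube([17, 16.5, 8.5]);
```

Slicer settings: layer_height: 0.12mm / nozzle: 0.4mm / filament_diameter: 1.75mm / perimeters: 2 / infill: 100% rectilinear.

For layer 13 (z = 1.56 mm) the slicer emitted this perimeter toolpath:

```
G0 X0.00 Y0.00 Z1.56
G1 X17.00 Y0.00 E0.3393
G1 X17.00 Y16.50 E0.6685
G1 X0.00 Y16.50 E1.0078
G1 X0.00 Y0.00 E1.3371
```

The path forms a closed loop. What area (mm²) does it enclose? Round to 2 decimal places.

Apply the shoelace formula to the sequence of (X, Y) vertices; enclosed area = 280.50 mm².

280.50 mm²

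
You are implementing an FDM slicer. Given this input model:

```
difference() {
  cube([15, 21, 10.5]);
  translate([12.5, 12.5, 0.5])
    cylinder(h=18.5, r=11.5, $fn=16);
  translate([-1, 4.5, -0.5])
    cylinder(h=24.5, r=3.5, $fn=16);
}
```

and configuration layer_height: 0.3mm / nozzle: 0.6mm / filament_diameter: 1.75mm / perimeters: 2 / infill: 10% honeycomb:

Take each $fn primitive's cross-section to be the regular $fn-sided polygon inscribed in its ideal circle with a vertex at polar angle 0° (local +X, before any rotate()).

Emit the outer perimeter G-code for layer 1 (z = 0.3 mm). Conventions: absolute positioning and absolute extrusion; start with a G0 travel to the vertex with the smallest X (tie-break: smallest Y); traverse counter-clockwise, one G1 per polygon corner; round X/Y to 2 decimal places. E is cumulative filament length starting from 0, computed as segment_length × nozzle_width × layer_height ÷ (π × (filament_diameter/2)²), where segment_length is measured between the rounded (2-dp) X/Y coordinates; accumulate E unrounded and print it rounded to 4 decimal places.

G0 X0.00 Y0.00 Z0.30
G1 X15.00 Y0.00 E1.1225
G1 X15.00 Y21.00 E2.6941
G1 X0.00 Y21.00 E3.8166
G1 X0.00 Y7.80 E4.8044
G1 X0.34 Y7.73 E4.8304
G1 X1.47 Y6.97 E4.9323
G1 X2.23 Y5.84 E5.0342
G1 X2.50 Y4.50 E5.1365
G1 X2.23 Y3.16 E5.2388
G1 X1.47 Y2.03 E5.3407
G1 X0.34 Y1.27 E5.4426
G1 X0.00 Y1.20 E5.4686
G1 X0.00 Y0.00 E5.5584

At z = 0.3 mm: the 15×21 cube contributes its full rectangle; the cylinder at (12.5, 12.5) does not reach this height (z outside [0.5, 19]); the cylinder at (-1, 4.5): section is a regular 16-gon, circumradius r=3.5; Taking the first minus the rest: starting from the 15×21 cube, the r=3.5 cylinder at (-1, 4.5) partially overlaps it — only the 11.95 mm² overlap (of its 37.50 mm²) is removed, clipping the outline — 1 connected region. The outline is a single polygon with 13 vertices. Extrusion per mm of travel: 0.6 × 0.3 / (π × 0.875²) = 0.074835. Accumulating E over each segment gives final E = 5.5584.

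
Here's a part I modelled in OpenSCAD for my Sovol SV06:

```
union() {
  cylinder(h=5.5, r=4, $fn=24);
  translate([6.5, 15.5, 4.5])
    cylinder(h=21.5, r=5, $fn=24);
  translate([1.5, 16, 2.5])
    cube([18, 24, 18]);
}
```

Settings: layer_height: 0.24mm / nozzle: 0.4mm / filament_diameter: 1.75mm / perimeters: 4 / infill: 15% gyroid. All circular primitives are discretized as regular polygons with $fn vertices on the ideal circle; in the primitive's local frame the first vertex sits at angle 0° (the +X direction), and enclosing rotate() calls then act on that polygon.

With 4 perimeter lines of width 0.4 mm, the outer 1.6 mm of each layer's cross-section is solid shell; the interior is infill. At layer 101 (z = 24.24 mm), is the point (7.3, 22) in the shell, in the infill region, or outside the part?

outside

At z = 24.24 mm: the cylinder is not intersected at this z (z outside [0, 5.5]); the cylinder at (6.5, 15.5): section is a regular 24-gon, circumradius r=5; the cube at (1.5, 16) does not reach this height (z outside [2.5, 20.5]); Merging all regions: only the r=5 cylinder at (6.5, 15.5) is present, so the union is just that shape — 1 connected region. Overall, the cross-section is a single solid region. The nearest boundary edge runs (7.79, 20.33)→(6.50, 20.50); distance from the point to it = 1.59 mm. The point is not inside any of the regions above, so it lies outside the cross-section (1.59 mm from the nearest boundary).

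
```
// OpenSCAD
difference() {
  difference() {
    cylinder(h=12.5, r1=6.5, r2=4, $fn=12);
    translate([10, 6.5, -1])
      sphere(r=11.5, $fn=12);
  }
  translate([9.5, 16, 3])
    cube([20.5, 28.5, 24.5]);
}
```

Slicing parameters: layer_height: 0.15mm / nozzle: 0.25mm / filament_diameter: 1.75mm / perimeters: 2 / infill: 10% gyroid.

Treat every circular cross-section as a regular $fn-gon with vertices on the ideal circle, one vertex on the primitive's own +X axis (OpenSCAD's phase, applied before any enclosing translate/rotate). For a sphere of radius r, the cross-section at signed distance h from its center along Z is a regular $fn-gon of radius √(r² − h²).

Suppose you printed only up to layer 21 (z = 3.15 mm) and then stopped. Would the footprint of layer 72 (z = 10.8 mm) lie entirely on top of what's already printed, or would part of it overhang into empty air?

Compare the two slices. At z = 3.15: the cone contributes a regular 12-gon of circumradius 5.870 (interpolated between r1=6.5 and r2=4 at t=0.252) (area = (12/2)·5.870²·sin(360°/12) = 103.37 mm²); the sphere at (10, 6.5): section is a regular 12-gon, circumradius = √(r²−h²) = √(11.5²−4.15²) = 10.725 (area = (12/2)·10.725²·sin(360°/12) = 345.08 mm²); After the difference (first − rest): starting from the cone (103.37 mm²), the r=11.5 sphere at (10, 6.5) partially overlaps it — only the 30.29 mm² overlap (of its 345.08 mm²) is removed, clipping the outline — area = 73.08 mm²; the cube at (9.5, 16) is present — its section is the full 20.5×28.5 rectangle (area 584.25 mm²); After the difference (first − rest): starting from that combined region (73.08 mm²), the 20.5×28.5 cube at (9.5, 16) misses the remaining region (no effect) — area = 73.08 mm². At z = 10.8: the cone (r1=6.5→r2=4) has section circumradius 4.340 here — a regular 12-gon (area = (12/2)·4.340²·sin(360°/12) = 56.51 mm²); the sphere at (10, 6.5) is absent (|z−center|=11.800 > r=11.5); After the difference (first − rest): none of the subtracted shapes is present at this height, so the cone is unchanged — area = 56.51 mm²; the cube at (9.5, 16) (footprint 20.5×28.5) is included at this height (area 584.25 mm²); After the difference (first − rest): starting from that combined region (56.51 mm²), the 20.5×28.5 cube at (9.5, 16) misses the remaining region (no effect) — area = 56.51 mm². Checking containment: at z = 10.8 the cross-section extends beyond the z = 3.15 cross-section by about 14.21 mm².

part overhangs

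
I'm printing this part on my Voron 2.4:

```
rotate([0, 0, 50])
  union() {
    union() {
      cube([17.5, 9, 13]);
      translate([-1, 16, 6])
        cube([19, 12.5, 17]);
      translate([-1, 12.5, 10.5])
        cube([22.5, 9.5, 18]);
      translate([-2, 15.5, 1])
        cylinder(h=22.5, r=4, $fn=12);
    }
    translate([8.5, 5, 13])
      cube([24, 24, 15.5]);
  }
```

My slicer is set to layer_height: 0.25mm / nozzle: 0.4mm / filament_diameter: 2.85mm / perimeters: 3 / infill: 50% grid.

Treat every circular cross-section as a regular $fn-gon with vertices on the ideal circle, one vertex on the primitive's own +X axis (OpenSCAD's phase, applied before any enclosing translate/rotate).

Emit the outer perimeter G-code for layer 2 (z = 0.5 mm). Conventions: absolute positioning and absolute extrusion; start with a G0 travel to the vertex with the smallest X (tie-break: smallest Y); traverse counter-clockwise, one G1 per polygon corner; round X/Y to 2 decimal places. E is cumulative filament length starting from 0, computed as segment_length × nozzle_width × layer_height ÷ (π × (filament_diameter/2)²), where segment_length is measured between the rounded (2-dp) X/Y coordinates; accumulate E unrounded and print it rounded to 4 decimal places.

At z = 0.5 mm: the 17.5×9 cube contributes its full rectangle; the cube at (-1, 16) is absent (z outside [6, 23]); the cube at (-1, 12.5) does not reach this height (z outside [10.5, 28.5]); the cylinder at (-2, 15.5) does not reach this height (z outside [1, 23.5]); Combining (union): only the 17.5×9 cube is present, so the union is just that shape — 1 connected region; the cube at (8.5, 5) is not intersected at this z (z outside [13, 28.5]); Taking the union: only that combined region is present, so the union is just that shape — 1 connected region; (rotated 50° about Z; rotation is an isometry so areas/perimeters/island counts are preserved). The outline is a single polygon with 4 vertices. Extrusion per mm of travel: 0.4 × 0.25 / (π × 1.425²) = 0.015675. Accumulating E over each segment gives final E = 0.8307.

G0 X-6.89 Y5.79 Z0.50
G1 X0.00 Y0.00 E0.1411
G1 X11.25 Y13.41 E0.4155
G1 X4.35 Y19.19 E0.5566
G1 X-6.89 Y5.79 E0.8307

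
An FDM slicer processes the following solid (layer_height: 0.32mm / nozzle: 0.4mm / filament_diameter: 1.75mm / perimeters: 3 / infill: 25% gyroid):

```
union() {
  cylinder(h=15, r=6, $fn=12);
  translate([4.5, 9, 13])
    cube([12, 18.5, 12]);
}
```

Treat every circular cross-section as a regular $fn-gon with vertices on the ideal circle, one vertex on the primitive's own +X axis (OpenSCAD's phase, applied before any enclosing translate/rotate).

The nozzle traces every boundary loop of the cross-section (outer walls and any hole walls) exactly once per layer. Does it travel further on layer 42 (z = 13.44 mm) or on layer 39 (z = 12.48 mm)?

Layer 42 (z = 13.44): the cylinder: section is a regular 12-gon, circumradius r=6 (perimeter = 2·12·6.000·sin(180°/12) = 37.27 mm); the cube at (4.5, 9) is present — its section is the full 12×18.5 rectangle (perimeter 61.00 mm); Combining (union): the 2 present regions are separate (no shared area or edge), so areas and boundary lengths simply add and each stays a separate island — boundary = 98.27 mm. So its perimeter = 98.27 mm. Layer 39 (z = 12.48): the r=6 cylinder gives a regular 12-gon of circumradius 6 (constant along its height) (perimeter = 2·12·6.000·sin(180°/12) = 37.27 mm); the cube at (4.5, 9) is not intersected at this z (z outside [13, 25]); Taking the union: only the r=6 cylinder is present, so the union is just that shape — boundary = 37.27 mm. So its perimeter = 37.27 mm. Layer 42 is larger (98.27 vs 37.27 mm).

layer 42 (z = 13.44 mm)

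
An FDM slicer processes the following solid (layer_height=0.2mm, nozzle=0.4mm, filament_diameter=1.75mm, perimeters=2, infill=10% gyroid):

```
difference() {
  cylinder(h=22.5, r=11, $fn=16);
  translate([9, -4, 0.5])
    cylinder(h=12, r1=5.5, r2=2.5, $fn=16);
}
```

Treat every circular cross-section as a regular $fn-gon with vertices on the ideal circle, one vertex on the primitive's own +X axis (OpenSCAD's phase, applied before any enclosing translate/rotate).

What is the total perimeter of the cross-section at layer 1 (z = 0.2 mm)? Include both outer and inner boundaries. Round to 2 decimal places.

At z = 0.2 mm: the r=11 cylinder contributes a regular 16-gon of circumradius 11 (perimeter = 2·16·11.000·sin(180°/16) = 68.67 mm); the cone at (9, -4) does not reach this height (z outside [0.5, 12.5]); After the difference (first − rest): none of the subtracted shapes is present at this height, so the r=11 cylinder is unchanged — boundary = 68.67 mm. Overall, the cross-section is a single solid region. Total boundary length (outer) = 68.67 mm.

68.67 mm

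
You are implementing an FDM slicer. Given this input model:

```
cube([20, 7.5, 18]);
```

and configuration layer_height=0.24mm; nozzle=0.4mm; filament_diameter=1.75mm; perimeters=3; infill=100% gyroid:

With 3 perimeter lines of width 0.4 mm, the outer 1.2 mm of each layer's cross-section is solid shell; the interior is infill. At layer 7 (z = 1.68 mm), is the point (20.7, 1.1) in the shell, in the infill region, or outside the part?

outside

At z = 1.68 mm: the cube (footprint 20×7.5) is included at this height. Overall, the cross-section is a single solid region. The nearest boundary edge runs (20.00, 0.00)→(20.00, 7.50); distance from the point to it = 0.70 mm. The point is not inside any of the regions above, so it lies outside the cross-section (0.70 mm from the nearest boundary).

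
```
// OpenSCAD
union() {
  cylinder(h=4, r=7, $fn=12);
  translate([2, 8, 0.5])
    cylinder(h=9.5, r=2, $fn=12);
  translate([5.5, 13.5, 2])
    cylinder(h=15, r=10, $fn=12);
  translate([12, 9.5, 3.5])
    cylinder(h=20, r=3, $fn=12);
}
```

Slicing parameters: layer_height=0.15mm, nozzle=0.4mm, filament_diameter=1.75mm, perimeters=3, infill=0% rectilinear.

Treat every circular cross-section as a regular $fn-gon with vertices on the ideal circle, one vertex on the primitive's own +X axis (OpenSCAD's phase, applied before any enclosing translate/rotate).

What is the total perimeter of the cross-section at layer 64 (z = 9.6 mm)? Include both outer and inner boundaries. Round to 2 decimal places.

At z = 9.6 mm: the cylinder is absent (z outside [0, 4]); the r=2 cylinder at (2, 8) contributes a regular 12-gon of circumradius 2 (perimeter = 2·12·2.000·sin(180°/12) = 12.42 mm); the r=10 cylinder at (5.5, 13.5) contributes a regular 12-gon of circumradius 10 (perimeter = 2·12·10.000·sin(180°/12) = 62.12 mm); the r=3 cylinder at (12, 9.5) gives a regular 12-gon of circumradius 3 (constant along its height) (perimeter = 2·12·3.000·sin(180°/12) = 18.63 mm); Combining (union): the regions partially overlap (shared area 36.55 mm²), so the edge portions inside another operand are dropped and the merged outline is re-measured after clipping — boundary = 62.77 mm. Overall, the cross-section is a single solid region. Total boundary length (outer) = 62.77 mm.

62.77 mm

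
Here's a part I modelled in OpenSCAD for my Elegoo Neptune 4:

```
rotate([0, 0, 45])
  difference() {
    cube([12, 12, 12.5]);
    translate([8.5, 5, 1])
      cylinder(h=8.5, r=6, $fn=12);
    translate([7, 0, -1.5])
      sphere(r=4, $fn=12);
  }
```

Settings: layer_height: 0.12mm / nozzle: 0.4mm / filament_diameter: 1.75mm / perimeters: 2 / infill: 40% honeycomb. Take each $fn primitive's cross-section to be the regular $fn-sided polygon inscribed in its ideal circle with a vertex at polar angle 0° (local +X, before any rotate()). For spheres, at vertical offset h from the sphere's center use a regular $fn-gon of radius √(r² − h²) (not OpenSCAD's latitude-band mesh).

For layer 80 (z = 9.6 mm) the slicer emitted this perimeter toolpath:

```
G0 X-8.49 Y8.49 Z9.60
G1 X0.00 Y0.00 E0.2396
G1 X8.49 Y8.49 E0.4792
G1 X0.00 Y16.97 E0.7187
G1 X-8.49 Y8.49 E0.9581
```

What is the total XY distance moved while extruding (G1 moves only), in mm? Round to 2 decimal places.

Sum the Euclidean lengths of each G1 segment: total = 48.01 mm.

48.01 mm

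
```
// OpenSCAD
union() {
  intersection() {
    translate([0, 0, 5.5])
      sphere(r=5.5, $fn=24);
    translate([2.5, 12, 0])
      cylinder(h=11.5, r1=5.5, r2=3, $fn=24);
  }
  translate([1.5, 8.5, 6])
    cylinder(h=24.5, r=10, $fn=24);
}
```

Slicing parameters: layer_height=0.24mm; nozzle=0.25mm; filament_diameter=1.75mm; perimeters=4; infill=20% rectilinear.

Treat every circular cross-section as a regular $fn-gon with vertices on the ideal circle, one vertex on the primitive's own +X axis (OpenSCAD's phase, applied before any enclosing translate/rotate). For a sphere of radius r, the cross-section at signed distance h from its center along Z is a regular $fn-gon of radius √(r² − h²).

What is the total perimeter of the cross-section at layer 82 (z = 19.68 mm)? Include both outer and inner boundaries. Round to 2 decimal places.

62.65 mm

At z = 19.68 mm: the sphere is absent (|z−center|=14.180 > r=5.5); the cone at (2.5, 12) is not intersected at this z (z outside [0, 11.5]); After intersecting: at least one operand is absent at this height, so nothing remains; the r=10 cylinder at (1.5, 8.5) contributes a regular 24-gon of circumradius 10 (perimeter = 2·24·10.000·sin(180°/24) = 62.65 mm); Combining (union): only the r=10 cylinder at (1.5, 8.5) is present, so the union is just that shape — boundary = 62.65 mm. Overall, the cross-section is a single solid region. Total boundary length (outer) = 62.65 mm.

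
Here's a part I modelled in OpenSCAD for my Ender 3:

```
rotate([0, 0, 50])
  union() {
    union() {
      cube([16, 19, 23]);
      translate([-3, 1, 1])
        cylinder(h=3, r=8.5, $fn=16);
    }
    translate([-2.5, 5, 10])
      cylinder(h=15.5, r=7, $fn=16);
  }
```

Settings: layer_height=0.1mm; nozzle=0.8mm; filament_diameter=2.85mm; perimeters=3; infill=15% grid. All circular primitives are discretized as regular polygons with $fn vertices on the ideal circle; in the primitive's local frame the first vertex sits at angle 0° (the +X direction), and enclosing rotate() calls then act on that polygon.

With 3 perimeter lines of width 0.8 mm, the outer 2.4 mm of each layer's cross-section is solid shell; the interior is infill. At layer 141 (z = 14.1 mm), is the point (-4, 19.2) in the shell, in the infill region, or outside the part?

At z = 14.1 mm: the cube (footprint 16×19) is included at this height; the cylinder at (-3, 1) is not intersected at this z (z outside [1, 4]); Taking the union: only the 16×19 cube is present, so the union is just that shape — 1 connected region; the r=7 cylinder at (-2.5, 5) gives a regular 16-gon of circumradius 7 (constant along its height); Combining (union): the regions partially overlap (shared area 39.37 mm²), so overlapping operands fuse into one piece — 1 connected region; (rotated 50° about Z; rotation is an isometry so areas/perimeters/island counts are preserved). Overall, the cross-section is a single solid region. Undo the 50° rotation: the query point maps to (12.137, 15.406) in the un-rotated model frame. The nearest boundary edge runs (0.00, 19.00)→(16.00, 19.00); distance from the point to it = 3.59 mm. The point is inside the cross-section and 3.59 mm from the nearest boundary — more than the 2.4 mm shell width (3 × 0.8), so it's in the infill interior.

infill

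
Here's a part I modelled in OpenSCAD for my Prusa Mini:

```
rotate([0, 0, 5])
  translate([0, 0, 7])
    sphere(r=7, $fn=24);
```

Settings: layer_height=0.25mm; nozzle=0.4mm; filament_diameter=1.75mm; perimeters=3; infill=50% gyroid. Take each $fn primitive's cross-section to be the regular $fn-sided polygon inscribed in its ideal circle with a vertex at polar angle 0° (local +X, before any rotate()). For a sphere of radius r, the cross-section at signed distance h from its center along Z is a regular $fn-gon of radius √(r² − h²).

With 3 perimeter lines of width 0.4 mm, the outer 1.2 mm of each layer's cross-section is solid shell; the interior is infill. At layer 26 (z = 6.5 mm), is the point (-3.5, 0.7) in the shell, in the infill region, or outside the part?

At z = 6.5 mm: the sphere: section is a regular 24-gon, circumradius = √(r²−h²) = √(7²−0.5²) = 6.982; (whole slice rotated 5° about Z — lengths, areas and connectivity unchanged). Overall, the cross-section is a single solid region. Undo the 5° rotation: the query point maps to (-3.426, 1.002) in the un-rotated model frame. The nearest boundary edge runs (-6.05, 3.49)→(-6.74, 1.81); distance from the point to it = 3.37 mm. The point is inside the cross-section and 3.37 mm from the nearest boundary — more than the 1.2 mm shell width (3 × 0.4), so it's in the infill interior.

infill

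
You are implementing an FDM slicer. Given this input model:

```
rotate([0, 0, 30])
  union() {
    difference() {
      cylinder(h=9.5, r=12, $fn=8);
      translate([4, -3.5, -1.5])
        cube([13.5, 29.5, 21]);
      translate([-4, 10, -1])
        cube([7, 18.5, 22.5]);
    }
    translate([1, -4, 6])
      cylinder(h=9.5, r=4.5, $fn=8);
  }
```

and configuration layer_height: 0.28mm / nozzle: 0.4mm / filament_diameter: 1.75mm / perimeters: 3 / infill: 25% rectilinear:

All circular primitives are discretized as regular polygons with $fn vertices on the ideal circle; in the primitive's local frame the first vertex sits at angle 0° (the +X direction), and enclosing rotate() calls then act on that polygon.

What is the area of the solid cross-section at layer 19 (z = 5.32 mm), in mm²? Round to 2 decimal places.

At z = 5.32 mm: the cylinder: section is a regular 8-gon, circumradius r=12 (area = (8/2)·12.000²·sin(360°/8) = 407.29 mm²); the cube at (4, -3.5) is present — its section is the full 13.5×29.5 rectangle (area 398.25 mm²); the cube at (-4, 10) is present — its section is the full 7×18.5 rectangle (area 129.50 mm²); Subtracting the remaining from the first: starting from the r=12 cylinder (407.29 mm²), the 13.5×29.5 cube at (4, -3.5) partially overlaps it — only the 82.60 mm² overlap (of its 398.25 mm²) is removed, clipping the outline; the 7×18.5 cube at (-4, 10) partially overlaps it — only the 8.82 mm² overlap (of its 129.50 mm²) is removed, clipping the outline — area = 315.87 mm²; the cylinder at (1, -4) does not reach this height (z outside [6, 15.5]); Taking the union: only that combined region is present, so the union is just that shape — area = 315.87 mm²; (rotated 30° about Z; rotation is an isometry so areas/perimeters/island counts are preserved). Overall, the cross-section is a single solid region. Net area = 315.87 mm².

315.87 mm²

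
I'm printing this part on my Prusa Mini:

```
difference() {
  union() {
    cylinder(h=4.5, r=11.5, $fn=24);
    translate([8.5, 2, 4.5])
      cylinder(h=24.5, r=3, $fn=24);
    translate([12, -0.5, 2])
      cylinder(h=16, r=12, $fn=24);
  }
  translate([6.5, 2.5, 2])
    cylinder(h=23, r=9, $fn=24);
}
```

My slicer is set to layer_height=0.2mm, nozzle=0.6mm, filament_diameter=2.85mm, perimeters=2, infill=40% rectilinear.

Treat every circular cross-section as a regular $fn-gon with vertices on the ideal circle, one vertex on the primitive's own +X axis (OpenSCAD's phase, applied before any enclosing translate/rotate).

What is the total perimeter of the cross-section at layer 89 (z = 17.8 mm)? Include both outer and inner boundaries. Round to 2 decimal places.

87.48 mm

At z = 17.8 mm: the cylinder does not reach this height (z outside [0, 4.5]); the r=3 cylinder at (8.5, 2) gives a regular 24-gon of circumradius 3 (constant along its height) (perimeter = 2·24·3.000·sin(180°/24) = 18.80 mm); the cylinder at (12, -0.5): section is a regular 24-gon, circumradius r=12 (perimeter = 2·24·12.000·sin(180°/24) = 75.18 mm); Merging all regions: the r=3 cylinder at (8.5, 2) lies entirely inside the r=12 cylinder at (12, -0.5), so the union is just the r=12 cylinder at (12, -0.5) — boundary = 75.18 mm; the cylinder at (6.5, 2.5): section is a regular 24-gon, circumradius r=9 (perimeter = 2·24·9.000·sin(180°/24) = 56.39 mm); After the difference (first − rest): starting from the result so far, the r=9 cylinder at (6.5, 2.5) partially overlaps it — only the 204.83 mm² overlap (of its 251.57 mm²) is removed, clipping the outline — boundary = 87.48 mm. Overall, the cross-section is a single solid region. Total boundary length (outer) = 87.48 mm.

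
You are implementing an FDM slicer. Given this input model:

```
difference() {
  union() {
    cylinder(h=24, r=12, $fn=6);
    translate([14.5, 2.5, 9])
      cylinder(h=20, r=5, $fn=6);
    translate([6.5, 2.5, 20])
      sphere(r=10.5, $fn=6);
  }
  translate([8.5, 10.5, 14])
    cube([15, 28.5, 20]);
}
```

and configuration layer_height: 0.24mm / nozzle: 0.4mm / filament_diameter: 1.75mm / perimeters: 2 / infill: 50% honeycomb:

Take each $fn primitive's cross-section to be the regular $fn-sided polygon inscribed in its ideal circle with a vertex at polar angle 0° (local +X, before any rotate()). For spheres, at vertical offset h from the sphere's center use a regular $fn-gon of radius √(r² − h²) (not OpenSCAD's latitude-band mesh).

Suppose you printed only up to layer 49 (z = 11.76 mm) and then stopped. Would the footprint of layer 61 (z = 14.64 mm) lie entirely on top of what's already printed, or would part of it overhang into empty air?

Compare the two slices. At z = 11.76: the cylinder: section is a regular 6-gon, circumradius r=12 (area = (6/2)·12.000²·sin(360°/6) = 374.12 mm²); the r=5 cylinder at (14.5, 2.5) gives a regular 6-gon of circumradius 5 (constant along its height) (area = (6/2)·5.000²·sin(360°/6) = 64.95 mm²); the r=10.5 sphere at (6.5, 2.5) slices to a regular 6-gon of circumradius 6.508 (√(r²−h²) with h=8.24 from center) (area = (6/2)·6.508²·sin(360°/6) = 110.03 mm²); Combining (union): the regions partially overlap — summed areas 549.11 mm² minus the doubly-counted overlap 104.67 mm² gives 444.44 mm² — area = 444.44 mm²; the cube at (8.5, 10.5) is not intersected at this z (z outside [14, 34]); Subtracting the remaining from the first: none of the subtracted shapes is present at this height, so that combined region is unchanged — area = 444.44 mm². At z = 14.64: the cylinder: section is a regular 6-gon, circumradius r=12 (area = (6/2)·12.000²·sin(360°/6) = 374.12 mm²); the cylinder at (14.5, 2.5): section is a regular 6-gon, circumradius r=5 (area = (6/2)·5.000²·sin(360°/6) = 64.95 mm²); the r=10.5 sphere at (6.5, 2.5) contributes a regular 6-gon of circumradius √(10.5²−5.36²) = 9.029 (area = (6/2)·9.029²·sin(360°/6) = 211.80 mm²); Merging all regions: the regions partially overlap — summed areas 650.87 mm² minus the doubly-counted overlap 183.56 mm² gives 467.31 mm² — area = 467.31 mm²; the cube at (8.5, 10.5) (footprint 15×28.5) is included at this height (area 427.50 mm²); Taking the first minus the rest: starting from the result so far (467.31 mm²), the 15×28.5 cube at (8.5, 10.5) misses the remaining region (no effect) — area = 467.31 mm². Checking containment: at z = 14.64 the cross-section extends beyond the z = 11.76 cross-section by about 22.87 mm².

part overhangs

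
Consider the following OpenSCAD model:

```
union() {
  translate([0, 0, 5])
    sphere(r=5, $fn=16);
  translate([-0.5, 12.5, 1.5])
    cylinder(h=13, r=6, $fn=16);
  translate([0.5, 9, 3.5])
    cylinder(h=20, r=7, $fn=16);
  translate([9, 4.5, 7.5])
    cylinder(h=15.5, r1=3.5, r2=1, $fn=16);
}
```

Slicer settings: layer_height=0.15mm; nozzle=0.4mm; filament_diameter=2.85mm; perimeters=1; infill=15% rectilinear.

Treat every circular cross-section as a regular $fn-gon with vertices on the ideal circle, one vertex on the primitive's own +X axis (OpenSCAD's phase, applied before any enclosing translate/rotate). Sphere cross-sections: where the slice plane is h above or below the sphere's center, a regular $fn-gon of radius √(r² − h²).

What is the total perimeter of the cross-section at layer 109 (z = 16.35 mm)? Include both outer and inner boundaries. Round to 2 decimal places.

56.64 mm

At z = 16.35 mm: the sphere does not reach this height (|z−center|=11.350 > r=5); the cylinder at (-0.5, 12.5) does not reach this height (z outside [1.5, 14.5]); the r=7 cylinder at (0.5, 9) gives a regular 16-gon of circumradius 7 (constant along its height) (perimeter = 2·16·7.000·sin(180°/16) = 43.70 mm); the cone at (9, 4.5) contributes a regular 16-gon of circumradius 2.073 (interpolated between r1=3.5 and r2=1 at t=0.571) (perimeter = 2·16·2.073·sin(180°/16) = 12.94 mm); Merging all regions: the 2 present regions are separate (no shared area or edge), so areas and boundary lengths simply add and each stays a separate island — boundary = 56.64 mm. Overall, the cross-section has 2 separate islands. Total boundary length (outer) = 56.64 mm.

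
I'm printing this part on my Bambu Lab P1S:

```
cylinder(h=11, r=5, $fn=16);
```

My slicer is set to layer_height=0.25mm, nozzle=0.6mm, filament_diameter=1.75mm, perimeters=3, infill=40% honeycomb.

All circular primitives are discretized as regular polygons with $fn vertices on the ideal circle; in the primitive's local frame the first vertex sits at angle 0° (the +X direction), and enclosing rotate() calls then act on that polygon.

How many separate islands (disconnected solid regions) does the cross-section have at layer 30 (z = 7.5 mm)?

1

At z = 7.5 mm: the r=5 cylinder contributes a regular 16-gon of circumradius 5. Overall, the cross-section is a single solid region. Island count = 1.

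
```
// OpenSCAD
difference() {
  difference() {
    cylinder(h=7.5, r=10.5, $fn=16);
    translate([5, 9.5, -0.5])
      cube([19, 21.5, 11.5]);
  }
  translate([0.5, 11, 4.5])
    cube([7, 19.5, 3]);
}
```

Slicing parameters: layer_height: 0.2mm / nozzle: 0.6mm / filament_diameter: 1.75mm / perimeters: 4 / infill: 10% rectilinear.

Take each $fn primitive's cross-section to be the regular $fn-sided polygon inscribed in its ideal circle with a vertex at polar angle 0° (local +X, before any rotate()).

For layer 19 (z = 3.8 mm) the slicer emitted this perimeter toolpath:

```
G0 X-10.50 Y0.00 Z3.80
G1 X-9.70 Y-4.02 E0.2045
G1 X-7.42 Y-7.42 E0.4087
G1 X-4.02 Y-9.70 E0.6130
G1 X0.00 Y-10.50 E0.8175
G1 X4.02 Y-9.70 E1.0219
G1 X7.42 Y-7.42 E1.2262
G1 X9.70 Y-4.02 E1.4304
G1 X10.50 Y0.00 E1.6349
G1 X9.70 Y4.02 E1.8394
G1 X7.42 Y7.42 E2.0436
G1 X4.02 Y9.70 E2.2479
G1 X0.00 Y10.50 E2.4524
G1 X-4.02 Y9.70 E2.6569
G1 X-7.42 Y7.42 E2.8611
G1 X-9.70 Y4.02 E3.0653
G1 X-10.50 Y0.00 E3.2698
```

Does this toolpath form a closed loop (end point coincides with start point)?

Start point (G0): (-10.50, 0.00). End point (last G1): the path returns to the start — closed.

yes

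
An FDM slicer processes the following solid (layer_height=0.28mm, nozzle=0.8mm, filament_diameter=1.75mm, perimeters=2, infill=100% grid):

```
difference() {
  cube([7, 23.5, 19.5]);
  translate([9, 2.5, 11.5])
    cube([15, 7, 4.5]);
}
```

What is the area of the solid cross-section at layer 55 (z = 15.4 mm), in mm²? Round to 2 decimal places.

At z = 15.4 mm: the cube is present — its section is the full 7×23.5 rectangle (area 164.50 mm²); the 15×7 cube at (9, 2.5) contributes its full rectangle (area 105.00 mm²); After the difference (first − rest): starting from the 7×23.5 cube (164.50 mm²), the 15×7 cube at (9, 2.5) misses the remaining region (no effect) — area = 164.50 mm². Overall, the cross-section is a single solid region. Net area = 164.50 mm².

164.50 mm²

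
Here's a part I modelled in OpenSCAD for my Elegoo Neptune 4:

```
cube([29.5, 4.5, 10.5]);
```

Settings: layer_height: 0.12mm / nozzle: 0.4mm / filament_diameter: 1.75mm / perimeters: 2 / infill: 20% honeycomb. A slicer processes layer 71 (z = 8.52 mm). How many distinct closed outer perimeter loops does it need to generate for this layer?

At z = 8.52 mm: the cube (footprint 29.5×4.5) is included at this height. The result has 1 disconnected region.

1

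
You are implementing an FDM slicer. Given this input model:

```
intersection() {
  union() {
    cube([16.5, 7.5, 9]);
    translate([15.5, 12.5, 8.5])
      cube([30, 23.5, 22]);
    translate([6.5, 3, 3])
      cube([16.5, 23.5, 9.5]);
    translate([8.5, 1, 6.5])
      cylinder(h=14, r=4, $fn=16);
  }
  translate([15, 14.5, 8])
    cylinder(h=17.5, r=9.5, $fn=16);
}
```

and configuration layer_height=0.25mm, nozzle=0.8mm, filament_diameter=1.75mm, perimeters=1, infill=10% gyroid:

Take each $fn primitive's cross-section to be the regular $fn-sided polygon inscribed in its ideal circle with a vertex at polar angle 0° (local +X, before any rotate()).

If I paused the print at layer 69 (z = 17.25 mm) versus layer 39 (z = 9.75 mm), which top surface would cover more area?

layer 39 (z = 9.75 mm)

Layer 69 (z = 17.25): the cube is not intersected at this z (z outside [0, 9]); the cube at (15.5, 12.5) is present — its section is the full 30×23.5 rectangle (area 705.00 mm²); the cube at (6.5, 3) is not intersected at this z (z outside [3, 12.5]); the cylinder at (8.5, 1): section is a regular 16-gon, circumradius r=4 (area = (16/2)·4.000²·sin(360°/16) = 48.98 mm²); Taking the union: the 2 present regions are separate (no shared area or edge), so areas and boundary lengths simply add and each stays a separate island — area = 753.98 mm²; the cylinder at (15, 14.5): section is a regular 16-gon, circumradius r=9.5 (area = (16/2)·9.500²·sin(360°/16) = 276.30 mm²); Keeping only the common overlap: the r=9.5 cylinder at (15, 14.5) partially overlaps the result so far; clipping to the common part keeps 81.95 mm² — area = 81.95 mm². So its area = 81.95 mm². Layer 39 (z = 9.75): the cube is absent (z outside [0, 9]); the cube at (15.5, 12.5) is present — its section is the full 30×23.5 rectangle (area 705.00 mm²); the 16.5×23.5 cube at (6.5, 3) contributes its full rectangle (area 387.75 mm²); the r=4 cylinder at (8.5, 1) gives a regular 16-gon of circumradius 4 (constant along its height) (area = (16/2)·4.000²·sin(360°/16) = 48.98 mm²); Merging all regions: the regions partially overlap — summed areas 1141.73 mm² minus the doubly-counted overlap 113.25 mm² gives 1028.49 mm² — area = 1028.49 mm²; the r=9.5 cylinder at (15, 14.5) contributes a regular 16-gon of circumradius 9.5 (area = (16/2)·9.500²·sin(360°/16) = 276.30 mm²); After intersecting: the r=9.5 cylinder at (15, 14.5) partially overlaps the result so far; clipping to the common part keeps 269.55 mm² — area = 269.55 mm². So its area = 269.55 mm². Layer 39 is larger (269.55 vs 81.95 mm²).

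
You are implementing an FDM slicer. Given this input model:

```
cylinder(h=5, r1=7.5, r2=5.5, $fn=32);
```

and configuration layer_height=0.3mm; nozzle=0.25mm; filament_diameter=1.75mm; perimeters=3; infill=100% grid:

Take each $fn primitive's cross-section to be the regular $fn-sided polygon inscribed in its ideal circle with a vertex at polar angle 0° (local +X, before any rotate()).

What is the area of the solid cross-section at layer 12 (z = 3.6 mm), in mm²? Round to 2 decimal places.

At z = 3.6 mm: the cone (r1=7.5→r2=5.5) has section circumradius 6.060 here — a regular 32-gon (area = (32/2)·6.060²·sin(360°/32) = 114.63 mm²). Overall, the cross-section is a single solid region. Net area = 114.63 mm².

114.63 mm²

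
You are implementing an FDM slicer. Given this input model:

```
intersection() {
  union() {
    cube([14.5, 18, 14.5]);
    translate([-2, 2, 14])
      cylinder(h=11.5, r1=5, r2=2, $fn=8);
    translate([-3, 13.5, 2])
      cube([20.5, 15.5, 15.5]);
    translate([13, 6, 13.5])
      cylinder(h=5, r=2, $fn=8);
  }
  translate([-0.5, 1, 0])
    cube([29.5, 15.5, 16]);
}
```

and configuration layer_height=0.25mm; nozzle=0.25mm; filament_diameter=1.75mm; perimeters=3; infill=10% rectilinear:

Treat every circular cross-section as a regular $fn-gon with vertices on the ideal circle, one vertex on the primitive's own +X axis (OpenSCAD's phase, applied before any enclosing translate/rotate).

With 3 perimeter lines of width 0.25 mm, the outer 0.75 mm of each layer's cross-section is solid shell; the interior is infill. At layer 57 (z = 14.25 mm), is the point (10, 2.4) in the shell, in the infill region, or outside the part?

At z = 14.25 mm: the cube is present — its section is the full 14.5×18 rectangle; the cone at (-2, 2) contributes a regular 8-gon of circumradius 4.935 (interpolated between r1=5 and r2=2 at t=0.022); the cube at (-3, 13.5) is present — its section is the full 20.5×15.5 rectangle; the r=2 cylinder at (13, 6) gives a regular 8-gon of circumradius 2 (constant along its height); Taking the union: the regions partially overlap (shared area 89.18 mm²), so overlapping operands fuse into one piece — 1 connected region; the cube at (-0.5, 1) is present — its section is the full 29.5×15.5 rectangle; After intersecting: the 29.5×15.5 cube at (-0.5, 1) partially overlaps that combined region; clipping to the common part keeps 238.46 mm² — 1 connected region. Overall, the cross-section is a single solid region. The nearest boundary edge runs (14.50, 1.00)→(-0.50, 1.00); distance from the point to it = 1.40 mm. The point is inside the cross-section and 1.40 mm from the nearest boundary — more than the 0.75 mm shell width (3 × 0.25), so it's in the infill interior.

infill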